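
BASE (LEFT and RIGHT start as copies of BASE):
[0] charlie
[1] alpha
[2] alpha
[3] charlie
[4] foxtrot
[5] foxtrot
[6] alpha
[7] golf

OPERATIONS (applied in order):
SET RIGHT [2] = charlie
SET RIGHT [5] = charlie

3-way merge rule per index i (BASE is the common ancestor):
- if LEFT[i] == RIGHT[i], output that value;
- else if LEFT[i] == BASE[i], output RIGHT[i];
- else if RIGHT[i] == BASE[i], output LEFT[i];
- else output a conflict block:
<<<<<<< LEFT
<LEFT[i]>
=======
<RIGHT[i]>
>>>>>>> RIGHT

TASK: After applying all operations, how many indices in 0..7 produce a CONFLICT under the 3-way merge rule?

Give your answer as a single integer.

Final LEFT:  [charlie, alpha, alpha, charlie, foxtrot, foxtrot, alpha, golf]
Final RIGHT: [charlie, alpha, charlie, charlie, foxtrot, charlie, alpha, golf]
i=0: L=charlie R=charlie -> agree -> charlie
i=1: L=alpha R=alpha -> agree -> alpha
i=2: L=alpha=BASE, R=charlie -> take RIGHT -> charlie
i=3: L=charlie R=charlie -> agree -> charlie
i=4: L=foxtrot R=foxtrot -> agree -> foxtrot
i=5: L=foxtrot=BASE, R=charlie -> take RIGHT -> charlie
i=6: L=alpha R=alpha -> agree -> alpha
i=7: L=golf R=golf -> agree -> golf
Conflict count: 0

Answer: 0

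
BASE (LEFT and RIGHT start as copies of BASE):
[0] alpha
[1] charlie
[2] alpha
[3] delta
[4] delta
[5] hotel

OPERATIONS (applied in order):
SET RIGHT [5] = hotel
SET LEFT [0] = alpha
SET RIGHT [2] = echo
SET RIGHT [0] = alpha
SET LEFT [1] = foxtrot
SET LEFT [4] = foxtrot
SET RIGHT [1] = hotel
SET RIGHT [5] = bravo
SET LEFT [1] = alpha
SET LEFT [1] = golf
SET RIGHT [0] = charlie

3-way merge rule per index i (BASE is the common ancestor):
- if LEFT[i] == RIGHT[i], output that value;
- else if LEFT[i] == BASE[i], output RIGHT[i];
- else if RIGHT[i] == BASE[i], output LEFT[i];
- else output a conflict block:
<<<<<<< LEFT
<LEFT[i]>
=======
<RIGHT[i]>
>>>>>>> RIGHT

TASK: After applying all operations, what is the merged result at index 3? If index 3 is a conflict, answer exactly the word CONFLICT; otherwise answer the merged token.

Answer: delta

Derivation:
Final LEFT:  [alpha, golf, alpha, delta, foxtrot, hotel]
Final RIGHT: [charlie, hotel, echo, delta, delta, bravo]
i=0: L=alpha=BASE, R=charlie -> take RIGHT -> charlie
i=1: BASE=charlie L=golf R=hotel all differ -> CONFLICT
i=2: L=alpha=BASE, R=echo -> take RIGHT -> echo
i=3: L=delta R=delta -> agree -> delta
i=4: L=foxtrot, R=delta=BASE -> take LEFT -> foxtrot
i=5: L=hotel=BASE, R=bravo -> take RIGHT -> bravo
Index 3 -> delta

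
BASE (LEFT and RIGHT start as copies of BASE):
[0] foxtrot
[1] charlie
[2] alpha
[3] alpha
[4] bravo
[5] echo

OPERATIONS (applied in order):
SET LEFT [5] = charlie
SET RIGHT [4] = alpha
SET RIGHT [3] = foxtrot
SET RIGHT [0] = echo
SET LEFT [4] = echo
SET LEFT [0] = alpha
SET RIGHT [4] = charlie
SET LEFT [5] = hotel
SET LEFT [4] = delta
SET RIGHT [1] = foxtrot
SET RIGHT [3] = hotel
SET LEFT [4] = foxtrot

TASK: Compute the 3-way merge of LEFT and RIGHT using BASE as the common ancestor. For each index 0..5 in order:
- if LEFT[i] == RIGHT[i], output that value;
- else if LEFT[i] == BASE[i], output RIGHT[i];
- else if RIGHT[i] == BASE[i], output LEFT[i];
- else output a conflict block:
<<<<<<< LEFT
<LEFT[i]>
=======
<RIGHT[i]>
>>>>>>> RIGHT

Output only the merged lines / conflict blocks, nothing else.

Answer: <<<<<<< LEFT
alpha
=======
echo
>>>>>>> RIGHT
foxtrot
alpha
hotel
<<<<<<< LEFT
foxtrot
=======
charlie
>>>>>>> RIGHT
hotel

Derivation:
Final LEFT:  [alpha, charlie, alpha, alpha, foxtrot, hotel]
Final RIGHT: [echo, foxtrot, alpha, hotel, charlie, echo]
i=0: BASE=foxtrot L=alpha R=echo all differ -> CONFLICT
i=1: L=charlie=BASE, R=foxtrot -> take RIGHT -> foxtrot
i=2: L=alpha R=alpha -> agree -> alpha
i=3: L=alpha=BASE, R=hotel -> take RIGHT -> hotel
i=4: BASE=bravo L=foxtrot R=charlie all differ -> CONFLICT
i=5: L=hotel, R=echo=BASE -> take LEFT -> hotel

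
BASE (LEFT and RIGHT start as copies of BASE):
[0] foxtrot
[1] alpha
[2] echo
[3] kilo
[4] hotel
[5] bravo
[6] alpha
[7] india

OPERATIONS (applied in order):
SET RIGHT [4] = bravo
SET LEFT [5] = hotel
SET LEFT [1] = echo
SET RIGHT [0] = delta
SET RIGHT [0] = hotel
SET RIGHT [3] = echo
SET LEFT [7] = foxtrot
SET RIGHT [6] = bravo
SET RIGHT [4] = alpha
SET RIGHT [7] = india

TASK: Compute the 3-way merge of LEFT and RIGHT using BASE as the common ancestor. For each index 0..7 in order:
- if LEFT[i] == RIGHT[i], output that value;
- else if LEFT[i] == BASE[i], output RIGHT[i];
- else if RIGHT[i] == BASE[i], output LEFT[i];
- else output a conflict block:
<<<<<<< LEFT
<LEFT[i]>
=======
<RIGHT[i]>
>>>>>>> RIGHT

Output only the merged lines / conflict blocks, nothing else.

Final LEFT:  [foxtrot, echo, echo, kilo, hotel, hotel, alpha, foxtrot]
Final RIGHT: [hotel, alpha, echo, echo, alpha, bravo, bravo, india]
i=0: L=foxtrot=BASE, R=hotel -> take RIGHT -> hotel
i=1: L=echo, R=alpha=BASE -> take LEFT -> echo
i=2: L=echo R=echo -> agree -> echo
i=3: L=kilo=BASE, R=echo -> take RIGHT -> echo
i=4: L=hotel=BASE, R=alpha -> take RIGHT -> alpha
i=5: L=hotel, R=bravo=BASE -> take LEFT -> hotel
i=6: L=alpha=BASE, R=bravo -> take RIGHT -> bravo
i=7: L=foxtrot, R=india=BASE -> take LEFT -> foxtrot

Answer: hotel
echo
echo
echo
alpha
hotel
bravo
foxtrot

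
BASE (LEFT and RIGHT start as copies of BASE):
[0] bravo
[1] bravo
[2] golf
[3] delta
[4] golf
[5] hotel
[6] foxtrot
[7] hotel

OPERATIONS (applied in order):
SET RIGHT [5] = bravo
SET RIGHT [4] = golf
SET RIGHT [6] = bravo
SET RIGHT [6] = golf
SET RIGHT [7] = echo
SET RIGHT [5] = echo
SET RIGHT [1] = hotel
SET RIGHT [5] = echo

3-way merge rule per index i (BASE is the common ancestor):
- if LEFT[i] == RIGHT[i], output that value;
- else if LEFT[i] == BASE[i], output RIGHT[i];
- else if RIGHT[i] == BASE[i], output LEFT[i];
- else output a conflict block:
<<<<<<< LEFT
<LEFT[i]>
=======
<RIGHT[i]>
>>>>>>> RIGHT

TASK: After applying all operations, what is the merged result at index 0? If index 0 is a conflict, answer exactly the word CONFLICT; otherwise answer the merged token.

Answer: bravo

Derivation:
Final LEFT:  [bravo, bravo, golf, delta, golf, hotel, foxtrot, hotel]
Final RIGHT: [bravo, hotel, golf, delta, golf, echo, golf, echo]
i=0: L=bravo R=bravo -> agree -> bravo
i=1: L=bravo=BASE, R=hotel -> take RIGHT -> hotel
i=2: L=golf R=golf -> agree -> golf
i=3: L=delta R=delta -> agree -> delta
i=4: L=golf R=golf -> agree -> golf
i=5: L=hotel=BASE, R=echo -> take RIGHT -> echo
i=6: L=foxtrot=BASE, R=golf -> take RIGHT -> golf
i=7: L=hotel=BASE, R=echo -> take RIGHT -> echo
Index 0 -> bravo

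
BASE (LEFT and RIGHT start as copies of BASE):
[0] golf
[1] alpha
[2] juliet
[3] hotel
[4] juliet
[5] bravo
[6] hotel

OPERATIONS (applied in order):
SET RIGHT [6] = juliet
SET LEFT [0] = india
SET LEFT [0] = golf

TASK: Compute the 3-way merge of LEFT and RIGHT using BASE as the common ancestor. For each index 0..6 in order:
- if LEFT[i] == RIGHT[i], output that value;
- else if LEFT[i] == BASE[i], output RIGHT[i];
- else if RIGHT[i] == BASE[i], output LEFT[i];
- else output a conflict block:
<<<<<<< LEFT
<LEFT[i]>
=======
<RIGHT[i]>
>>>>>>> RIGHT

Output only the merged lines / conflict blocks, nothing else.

Final LEFT:  [golf, alpha, juliet, hotel, juliet, bravo, hotel]
Final RIGHT: [golf, alpha, juliet, hotel, juliet, bravo, juliet]
i=0: L=golf R=golf -> agree -> golf
i=1: L=alpha R=alpha -> agree -> alpha
i=2: L=juliet R=juliet -> agree -> juliet
i=3: L=hotel R=hotel -> agree -> hotel
i=4: L=juliet R=juliet -> agree -> juliet
i=5: L=bravo R=bravo -> agree -> bravo
i=6: L=hotel=BASE, R=juliet -> take RIGHT -> juliet

Answer: golf
alpha
juliet
hotel
juliet
bravo
juliet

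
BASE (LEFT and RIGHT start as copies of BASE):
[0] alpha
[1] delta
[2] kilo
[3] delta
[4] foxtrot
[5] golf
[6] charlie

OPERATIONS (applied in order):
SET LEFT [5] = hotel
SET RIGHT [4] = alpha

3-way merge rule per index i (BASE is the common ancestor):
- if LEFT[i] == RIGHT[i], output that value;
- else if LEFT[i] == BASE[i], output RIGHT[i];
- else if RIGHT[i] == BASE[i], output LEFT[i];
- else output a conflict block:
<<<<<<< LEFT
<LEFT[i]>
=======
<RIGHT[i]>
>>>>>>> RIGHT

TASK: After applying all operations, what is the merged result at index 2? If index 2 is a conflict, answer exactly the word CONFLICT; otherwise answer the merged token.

Final LEFT:  [alpha, delta, kilo, delta, foxtrot, hotel, charlie]
Final RIGHT: [alpha, delta, kilo, delta, alpha, golf, charlie]
i=0: L=alpha R=alpha -> agree -> alpha
i=1: L=delta R=delta -> agree -> delta
i=2: L=kilo R=kilo -> agree -> kilo
i=3: L=delta R=delta -> agree -> delta
i=4: L=foxtrot=BASE, R=alpha -> take RIGHT -> alpha
i=5: L=hotel, R=golf=BASE -> take LEFT -> hotel
i=6: L=charlie R=charlie -> agree -> charlie
Index 2 -> kilo

Answer: kilo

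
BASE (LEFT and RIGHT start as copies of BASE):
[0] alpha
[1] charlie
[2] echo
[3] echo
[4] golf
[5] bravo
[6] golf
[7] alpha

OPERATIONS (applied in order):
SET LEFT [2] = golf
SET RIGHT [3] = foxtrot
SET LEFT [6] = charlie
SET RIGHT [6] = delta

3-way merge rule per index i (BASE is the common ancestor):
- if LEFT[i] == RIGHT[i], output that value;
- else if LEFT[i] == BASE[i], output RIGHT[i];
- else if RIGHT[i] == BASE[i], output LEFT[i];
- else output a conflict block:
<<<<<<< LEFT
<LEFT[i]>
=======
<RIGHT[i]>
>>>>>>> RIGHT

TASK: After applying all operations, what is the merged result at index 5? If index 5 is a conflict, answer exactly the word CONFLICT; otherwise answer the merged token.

Answer: bravo

Derivation:
Final LEFT:  [alpha, charlie, golf, echo, golf, bravo, charlie, alpha]
Final RIGHT: [alpha, charlie, echo, foxtrot, golf, bravo, delta, alpha]
i=0: L=alpha R=alpha -> agree -> alpha
i=1: L=charlie R=charlie -> agree -> charlie
i=2: L=golf, R=echo=BASE -> take LEFT -> golf
i=3: L=echo=BASE, R=foxtrot -> take RIGHT -> foxtrot
i=4: L=golf R=golf -> agree -> golf
i=5: L=bravo R=bravo -> agree -> bravo
i=6: BASE=golf L=charlie R=delta all differ -> CONFLICT
i=7: L=alpha R=alpha -> agree -> alpha
Index 5 -> bravo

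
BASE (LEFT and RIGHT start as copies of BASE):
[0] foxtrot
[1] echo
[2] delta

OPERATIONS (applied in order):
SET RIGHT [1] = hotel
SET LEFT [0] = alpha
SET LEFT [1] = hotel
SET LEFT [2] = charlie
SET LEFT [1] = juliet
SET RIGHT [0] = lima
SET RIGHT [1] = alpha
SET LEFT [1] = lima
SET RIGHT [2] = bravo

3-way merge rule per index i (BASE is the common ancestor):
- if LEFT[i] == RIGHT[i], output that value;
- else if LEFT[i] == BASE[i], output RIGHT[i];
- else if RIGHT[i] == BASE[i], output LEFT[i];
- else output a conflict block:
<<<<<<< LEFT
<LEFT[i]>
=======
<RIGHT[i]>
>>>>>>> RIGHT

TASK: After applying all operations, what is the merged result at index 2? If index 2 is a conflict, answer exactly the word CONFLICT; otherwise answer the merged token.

Final LEFT:  [alpha, lima, charlie]
Final RIGHT: [lima, alpha, bravo]
i=0: BASE=foxtrot L=alpha R=lima all differ -> CONFLICT
i=1: BASE=echo L=lima R=alpha all differ -> CONFLICT
i=2: BASE=delta L=charlie R=bravo all differ -> CONFLICT
Index 2 -> CONFLICT

Answer: CONFLICT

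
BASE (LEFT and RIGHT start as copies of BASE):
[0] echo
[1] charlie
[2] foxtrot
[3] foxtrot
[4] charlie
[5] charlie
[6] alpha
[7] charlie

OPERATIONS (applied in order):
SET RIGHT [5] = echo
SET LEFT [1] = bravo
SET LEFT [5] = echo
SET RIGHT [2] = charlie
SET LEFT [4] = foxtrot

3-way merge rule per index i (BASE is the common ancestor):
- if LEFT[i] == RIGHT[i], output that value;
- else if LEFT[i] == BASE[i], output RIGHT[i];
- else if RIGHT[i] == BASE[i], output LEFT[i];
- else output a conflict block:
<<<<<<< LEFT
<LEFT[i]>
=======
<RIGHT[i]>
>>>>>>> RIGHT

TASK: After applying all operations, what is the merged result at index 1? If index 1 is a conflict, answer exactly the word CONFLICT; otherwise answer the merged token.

Answer: bravo

Derivation:
Final LEFT:  [echo, bravo, foxtrot, foxtrot, foxtrot, echo, alpha, charlie]
Final RIGHT: [echo, charlie, charlie, foxtrot, charlie, echo, alpha, charlie]
i=0: L=echo R=echo -> agree -> echo
i=1: L=bravo, R=charlie=BASE -> take LEFT -> bravo
i=2: L=foxtrot=BASE, R=charlie -> take RIGHT -> charlie
i=3: L=foxtrot R=foxtrot -> agree -> foxtrot
i=4: L=foxtrot, R=charlie=BASE -> take LEFT -> foxtrot
i=5: L=echo R=echo -> agree -> echo
i=6: L=alpha R=alpha -> agree -> alpha
i=7: L=charlie R=charlie -> agree -> charlie
Index 1 -> bravo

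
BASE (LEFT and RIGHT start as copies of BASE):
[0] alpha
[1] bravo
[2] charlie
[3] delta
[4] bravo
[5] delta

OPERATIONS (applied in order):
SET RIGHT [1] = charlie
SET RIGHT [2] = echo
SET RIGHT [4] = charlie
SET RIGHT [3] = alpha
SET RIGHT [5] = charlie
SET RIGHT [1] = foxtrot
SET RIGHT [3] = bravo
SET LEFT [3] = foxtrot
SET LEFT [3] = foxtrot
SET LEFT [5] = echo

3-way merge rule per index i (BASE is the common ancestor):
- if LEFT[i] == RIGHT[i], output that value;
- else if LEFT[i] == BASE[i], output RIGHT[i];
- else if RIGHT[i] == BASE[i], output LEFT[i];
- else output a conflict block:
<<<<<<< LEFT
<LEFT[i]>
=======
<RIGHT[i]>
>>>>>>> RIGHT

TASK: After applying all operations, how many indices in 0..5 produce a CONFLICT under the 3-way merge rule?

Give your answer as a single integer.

Answer: 2

Derivation:
Final LEFT:  [alpha, bravo, charlie, foxtrot, bravo, echo]
Final RIGHT: [alpha, foxtrot, echo, bravo, charlie, charlie]
i=0: L=alpha R=alpha -> agree -> alpha
i=1: L=bravo=BASE, R=foxtrot -> take RIGHT -> foxtrot
i=2: L=charlie=BASE, R=echo -> take RIGHT -> echo
i=3: BASE=delta L=foxtrot R=bravo all differ -> CONFLICT
i=4: L=bravo=BASE, R=charlie -> take RIGHT -> charlie
i=5: BASE=delta L=echo R=charlie all differ -> CONFLICT
Conflict count: 2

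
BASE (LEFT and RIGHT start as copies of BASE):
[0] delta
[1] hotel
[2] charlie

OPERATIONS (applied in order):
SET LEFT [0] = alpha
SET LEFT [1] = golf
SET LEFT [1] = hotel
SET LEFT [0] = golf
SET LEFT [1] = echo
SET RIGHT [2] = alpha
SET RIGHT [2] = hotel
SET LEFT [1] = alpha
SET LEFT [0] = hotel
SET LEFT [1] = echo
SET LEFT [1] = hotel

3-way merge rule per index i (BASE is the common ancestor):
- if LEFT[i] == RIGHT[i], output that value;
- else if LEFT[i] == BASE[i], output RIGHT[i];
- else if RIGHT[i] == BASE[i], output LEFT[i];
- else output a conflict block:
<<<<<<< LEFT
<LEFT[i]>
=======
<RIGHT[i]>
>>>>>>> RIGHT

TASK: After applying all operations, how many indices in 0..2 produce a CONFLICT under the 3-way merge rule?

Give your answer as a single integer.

Answer: 0

Derivation:
Final LEFT:  [hotel, hotel, charlie]
Final RIGHT: [delta, hotel, hotel]
i=0: L=hotel, R=delta=BASE -> take LEFT -> hotel
i=1: L=hotel R=hotel -> agree -> hotel
i=2: L=charlie=BASE, R=hotel -> take RIGHT -> hotel
Conflict count: 0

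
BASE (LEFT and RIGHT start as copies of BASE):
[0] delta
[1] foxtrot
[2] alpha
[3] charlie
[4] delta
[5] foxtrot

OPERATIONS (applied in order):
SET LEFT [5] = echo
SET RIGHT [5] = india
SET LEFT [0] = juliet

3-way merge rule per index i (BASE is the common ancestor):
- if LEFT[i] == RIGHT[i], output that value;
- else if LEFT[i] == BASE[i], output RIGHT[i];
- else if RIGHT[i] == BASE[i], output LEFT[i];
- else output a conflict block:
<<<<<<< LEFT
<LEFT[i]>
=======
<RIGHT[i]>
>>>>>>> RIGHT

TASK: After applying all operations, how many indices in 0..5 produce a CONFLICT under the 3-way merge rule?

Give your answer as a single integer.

Final LEFT:  [juliet, foxtrot, alpha, charlie, delta, echo]
Final RIGHT: [delta, foxtrot, alpha, charlie, delta, india]
i=0: L=juliet, R=delta=BASE -> take LEFT -> juliet
i=1: L=foxtrot R=foxtrot -> agree -> foxtrot
i=2: L=alpha R=alpha -> agree -> alpha
i=3: L=charlie R=charlie -> agree -> charlie
i=4: L=delta R=delta -> agree -> delta
i=5: BASE=foxtrot L=echo R=india all differ -> CONFLICT
Conflict count: 1

Answer: 1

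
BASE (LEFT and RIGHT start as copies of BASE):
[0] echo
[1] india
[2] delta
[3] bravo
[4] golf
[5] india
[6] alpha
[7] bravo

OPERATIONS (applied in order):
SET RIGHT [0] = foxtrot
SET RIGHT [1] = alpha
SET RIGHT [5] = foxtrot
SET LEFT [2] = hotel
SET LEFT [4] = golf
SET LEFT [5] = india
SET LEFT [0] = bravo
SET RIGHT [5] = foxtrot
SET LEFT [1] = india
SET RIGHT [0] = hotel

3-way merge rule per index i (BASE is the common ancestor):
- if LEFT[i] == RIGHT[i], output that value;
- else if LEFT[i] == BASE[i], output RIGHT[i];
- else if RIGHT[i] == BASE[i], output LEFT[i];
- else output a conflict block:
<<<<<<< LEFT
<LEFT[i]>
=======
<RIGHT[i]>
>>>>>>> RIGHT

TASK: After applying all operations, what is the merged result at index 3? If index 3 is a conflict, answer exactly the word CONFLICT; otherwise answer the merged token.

Answer: bravo

Derivation:
Final LEFT:  [bravo, india, hotel, bravo, golf, india, alpha, bravo]
Final RIGHT: [hotel, alpha, delta, bravo, golf, foxtrot, alpha, bravo]
i=0: BASE=echo L=bravo R=hotel all differ -> CONFLICT
i=1: L=india=BASE, R=alpha -> take RIGHT -> alpha
i=2: L=hotel, R=delta=BASE -> take LEFT -> hotel
i=3: L=bravo R=bravo -> agree -> bravo
i=4: L=golf R=golf -> agree -> golf
i=5: L=india=BASE, R=foxtrot -> take RIGHT -> foxtrot
i=6: L=alpha R=alpha -> agree -> alpha
i=7: L=bravo R=bravo -> agree -> bravo
Index 3 -> bravo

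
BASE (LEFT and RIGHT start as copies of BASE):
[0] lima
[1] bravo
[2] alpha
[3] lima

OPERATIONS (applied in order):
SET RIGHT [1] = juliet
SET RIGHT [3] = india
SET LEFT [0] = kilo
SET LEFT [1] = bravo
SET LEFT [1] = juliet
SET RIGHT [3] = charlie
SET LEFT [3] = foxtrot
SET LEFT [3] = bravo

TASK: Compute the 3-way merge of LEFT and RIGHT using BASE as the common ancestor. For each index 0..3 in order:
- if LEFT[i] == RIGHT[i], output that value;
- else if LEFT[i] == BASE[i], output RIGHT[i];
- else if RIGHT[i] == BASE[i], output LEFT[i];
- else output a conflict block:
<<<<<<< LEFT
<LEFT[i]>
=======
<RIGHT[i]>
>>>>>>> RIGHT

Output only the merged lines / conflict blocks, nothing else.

Answer: kilo
juliet
alpha
<<<<<<< LEFT
bravo
=======
charlie
>>>>>>> RIGHT

Derivation:
Final LEFT:  [kilo, juliet, alpha, bravo]
Final RIGHT: [lima, juliet, alpha, charlie]
i=0: L=kilo, R=lima=BASE -> take LEFT -> kilo
i=1: L=juliet R=juliet -> agree -> juliet
i=2: L=alpha R=alpha -> agree -> alpha
i=3: BASE=lima L=bravo R=charlie all differ -> CONFLICT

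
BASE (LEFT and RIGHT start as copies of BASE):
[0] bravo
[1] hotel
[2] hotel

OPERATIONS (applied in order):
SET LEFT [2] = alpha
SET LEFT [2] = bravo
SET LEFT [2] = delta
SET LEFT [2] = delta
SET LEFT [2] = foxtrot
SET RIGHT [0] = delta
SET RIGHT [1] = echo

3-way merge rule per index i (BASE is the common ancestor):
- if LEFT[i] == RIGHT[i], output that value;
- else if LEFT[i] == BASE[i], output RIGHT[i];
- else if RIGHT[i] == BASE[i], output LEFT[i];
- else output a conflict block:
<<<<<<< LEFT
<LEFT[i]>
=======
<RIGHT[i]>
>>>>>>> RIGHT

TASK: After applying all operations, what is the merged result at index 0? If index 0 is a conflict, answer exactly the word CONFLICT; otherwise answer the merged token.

Answer: delta

Derivation:
Final LEFT:  [bravo, hotel, foxtrot]
Final RIGHT: [delta, echo, hotel]
i=0: L=bravo=BASE, R=delta -> take RIGHT -> delta
i=1: L=hotel=BASE, R=echo -> take RIGHT -> echo
i=2: L=foxtrot, R=hotel=BASE -> take LEFT -> foxtrot
Index 0 -> delta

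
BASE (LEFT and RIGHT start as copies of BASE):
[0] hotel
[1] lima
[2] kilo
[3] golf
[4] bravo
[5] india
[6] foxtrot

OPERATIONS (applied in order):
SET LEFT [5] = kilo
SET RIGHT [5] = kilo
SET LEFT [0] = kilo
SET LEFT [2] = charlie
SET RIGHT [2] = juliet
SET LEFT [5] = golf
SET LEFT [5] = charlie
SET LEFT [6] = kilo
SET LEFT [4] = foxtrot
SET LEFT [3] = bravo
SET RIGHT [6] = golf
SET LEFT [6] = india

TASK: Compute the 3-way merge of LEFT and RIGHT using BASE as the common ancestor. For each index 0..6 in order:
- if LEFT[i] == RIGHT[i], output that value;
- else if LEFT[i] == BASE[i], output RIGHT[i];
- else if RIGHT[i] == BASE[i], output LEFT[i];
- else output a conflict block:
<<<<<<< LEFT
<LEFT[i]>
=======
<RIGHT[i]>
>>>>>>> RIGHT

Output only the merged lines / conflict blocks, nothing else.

Answer: kilo
lima
<<<<<<< LEFT
charlie
=======
juliet
>>>>>>> RIGHT
bravo
foxtrot
<<<<<<< LEFT
charlie
=======
kilo
>>>>>>> RIGHT
<<<<<<< LEFT
india
=======
golf
>>>>>>> RIGHT

Derivation:
Final LEFT:  [kilo, lima, charlie, bravo, foxtrot, charlie, india]
Final RIGHT: [hotel, lima, juliet, golf, bravo, kilo, golf]
i=0: L=kilo, R=hotel=BASE -> take LEFT -> kilo
i=1: L=lima R=lima -> agree -> lima
i=2: BASE=kilo L=charlie R=juliet all differ -> CONFLICT
i=3: L=bravo, R=golf=BASE -> take LEFT -> bravo
i=4: L=foxtrot, R=bravo=BASE -> take LEFT -> foxtrot
i=5: BASE=india L=charlie R=kilo all differ -> CONFLICT
i=6: BASE=foxtrot L=india R=golf all differ -> CONFLICT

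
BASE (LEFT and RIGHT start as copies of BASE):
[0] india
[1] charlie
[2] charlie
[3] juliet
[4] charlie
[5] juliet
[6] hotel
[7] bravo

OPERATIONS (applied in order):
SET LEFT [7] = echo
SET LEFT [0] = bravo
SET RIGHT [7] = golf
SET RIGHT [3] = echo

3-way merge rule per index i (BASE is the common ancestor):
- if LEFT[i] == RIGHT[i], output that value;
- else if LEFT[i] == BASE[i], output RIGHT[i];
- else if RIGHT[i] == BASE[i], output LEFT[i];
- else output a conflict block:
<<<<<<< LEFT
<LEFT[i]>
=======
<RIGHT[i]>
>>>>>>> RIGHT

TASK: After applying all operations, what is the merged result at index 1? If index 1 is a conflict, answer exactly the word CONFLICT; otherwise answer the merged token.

Answer: charlie

Derivation:
Final LEFT:  [bravo, charlie, charlie, juliet, charlie, juliet, hotel, echo]
Final RIGHT: [india, charlie, charlie, echo, charlie, juliet, hotel, golf]
i=0: L=bravo, R=india=BASE -> take LEFT -> bravo
i=1: L=charlie R=charlie -> agree -> charlie
i=2: L=charlie R=charlie -> agree -> charlie
i=3: L=juliet=BASE, R=echo -> take RIGHT -> echo
i=4: L=charlie R=charlie -> agree -> charlie
i=5: L=juliet R=juliet -> agree -> juliet
i=6: L=hotel R=hotel -> agree -> hotel
i=7: BASE=bravo L=echo R=golf all differ -> CONFLICT
Index 1 -> charlie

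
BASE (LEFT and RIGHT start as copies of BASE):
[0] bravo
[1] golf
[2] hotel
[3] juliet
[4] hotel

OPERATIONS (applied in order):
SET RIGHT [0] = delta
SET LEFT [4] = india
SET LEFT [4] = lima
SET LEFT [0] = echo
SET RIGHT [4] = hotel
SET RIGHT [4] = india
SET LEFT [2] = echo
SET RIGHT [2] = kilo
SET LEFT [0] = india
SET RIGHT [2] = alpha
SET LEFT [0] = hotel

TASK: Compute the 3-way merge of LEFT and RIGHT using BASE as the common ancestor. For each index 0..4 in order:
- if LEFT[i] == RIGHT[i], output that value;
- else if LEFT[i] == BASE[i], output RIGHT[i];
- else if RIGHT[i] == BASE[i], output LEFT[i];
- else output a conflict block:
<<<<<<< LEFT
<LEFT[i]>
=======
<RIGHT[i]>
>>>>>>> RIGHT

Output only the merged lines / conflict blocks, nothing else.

Final LEFT:  [hotel, golf, echo, juliet, lima]
Final RIGHT: [delta, golf, alpha, juliet, india]
i=0: BASE=bravo L=hotel R=delta all differ -> CONFLICT
i=1: L=golf R=golf -> agree -> golf
i=2: BASE=hotel L=echo R=alpha all differ -> CONFLICT
i=3: L=juliet R=juliet -> agree -> juliet
i=4: BASE=hotel L=lima R=india all differ -> CONFLICT

Answer: <<<<<<< LEFT
hotel
=======
delta
>>>>>>> RIGHT
golf
<<<<<<< LEFT
echo
=======
alpha
>>>>>>> RIGHT
juliet
<<<<<<< LEFT
lima
=======
india
>>>>>>> RIGHT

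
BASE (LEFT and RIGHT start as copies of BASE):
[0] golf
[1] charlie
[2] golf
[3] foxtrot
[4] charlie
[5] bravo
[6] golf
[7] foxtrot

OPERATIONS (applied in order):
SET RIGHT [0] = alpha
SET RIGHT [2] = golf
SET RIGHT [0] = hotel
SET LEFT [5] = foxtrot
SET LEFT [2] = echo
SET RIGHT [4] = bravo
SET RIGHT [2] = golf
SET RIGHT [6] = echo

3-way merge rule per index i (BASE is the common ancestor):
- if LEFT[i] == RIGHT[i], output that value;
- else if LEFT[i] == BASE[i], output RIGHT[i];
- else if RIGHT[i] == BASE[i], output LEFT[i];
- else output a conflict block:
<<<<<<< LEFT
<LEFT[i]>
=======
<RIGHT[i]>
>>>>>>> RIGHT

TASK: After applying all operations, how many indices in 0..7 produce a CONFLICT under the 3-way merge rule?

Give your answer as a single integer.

Answer: 0

Derivation:
Final LEFT:  [golf, charlie, echo, foxtrot, charlie, foxtrot, golf, foxtrot]
Final RIGHT: [hotel, charlie, golf, foxtrot, bravo, bravo, echo, foxtrot]
i=0: L=golf=BASE, R=hotel -> take RIGHT -> hotel
i=1: L=charlie R=charlie -> agree -> charlie
i=2: L=echo, R=golf=BASE -> take LEFT -> echo
i=3: L=foxtrot R=foxtrot -> agree -> foxtrot
i=4: L=charlie=BASE, R=bravo -> take RIGHT -> bravo
i=5: L=foxtrot, R=bravo=BASE -> take LEFT -> foxtrot
i=6: L=golf=BASE, R=echo -> take RIGHT -> echo
i=7: L=foxtrot R=foxtrot -> agree -> foxtrot
Conflict count: 0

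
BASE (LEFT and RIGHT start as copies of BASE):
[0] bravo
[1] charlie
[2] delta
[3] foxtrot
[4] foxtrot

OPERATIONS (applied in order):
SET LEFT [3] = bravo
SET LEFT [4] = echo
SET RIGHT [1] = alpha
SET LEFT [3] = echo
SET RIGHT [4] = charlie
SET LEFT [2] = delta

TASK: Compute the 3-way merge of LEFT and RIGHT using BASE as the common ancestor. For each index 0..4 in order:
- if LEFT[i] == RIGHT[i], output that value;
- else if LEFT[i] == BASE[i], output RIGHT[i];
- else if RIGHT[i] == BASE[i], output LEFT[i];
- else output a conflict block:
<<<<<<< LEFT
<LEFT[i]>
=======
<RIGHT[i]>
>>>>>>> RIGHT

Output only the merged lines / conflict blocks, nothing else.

Final LEFT:  [bravo, charlie, delta, echo, echo]
Final RIGHT: [bravo, alpha, delta, foxtrot, charlie]
i=0: L=bravo R=bravo -> agree -> bravo
i=1: L=charlie=BASE, R=alpha -> take RIGHT -> alpha
i=2: L=delta R=delta -> agree -> delta
i=3: L=echo, R=foxtrot=BASE -> take LEFT -> echo
i=4: BASE=foxtrot L=echo R=charlie all differ -> CONFLICT

Answer: bravo
alpha
delta
echo
<<<<<<< LEFT
echo
=======
charlie
>>>>>>> RIGHT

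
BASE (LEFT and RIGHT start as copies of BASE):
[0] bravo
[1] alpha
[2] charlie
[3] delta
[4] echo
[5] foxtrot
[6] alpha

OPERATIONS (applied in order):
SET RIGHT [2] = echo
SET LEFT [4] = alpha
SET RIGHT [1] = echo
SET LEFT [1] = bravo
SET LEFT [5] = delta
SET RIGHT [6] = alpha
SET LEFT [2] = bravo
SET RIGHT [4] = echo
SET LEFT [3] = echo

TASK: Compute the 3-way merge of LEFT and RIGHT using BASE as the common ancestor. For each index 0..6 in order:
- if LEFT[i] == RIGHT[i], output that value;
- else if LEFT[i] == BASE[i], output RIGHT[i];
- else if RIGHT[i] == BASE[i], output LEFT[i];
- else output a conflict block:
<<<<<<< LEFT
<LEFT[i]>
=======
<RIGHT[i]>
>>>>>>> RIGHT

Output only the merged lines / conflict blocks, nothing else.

Answer: bravo
<<<<<<< LEFT
bravo
=======
echo
>>>>>>> RIGHT
<<<<<<< LEFT
bravo
=======
echo
>>>>>>> RIGHT
echo
alpha
delta
alpha

Derivation:
Final LEFT:  [bravo, bravo, bravo, echo, alpha, delta, alpha]
Final RIGHT: [bravo, echo, echo, delta, echo, foxtrot, alpha]
i=0: L=bravo R=bravo -> agree -> bravo
i=1: BASE=alpha L=bravo R=echo all differ -> CONFLICT
i=2: BASE=charlie L=bravo R=echo all differ -> CONFLICT
i=3: L=echo, R=delta=BASE -> take LEFT -> echo
i=4: L=alpha, R=echo=BASE -> take LEFT -> alpha
i=5: L=delta, R=foxtrot=BASE -> take LEFT -> delta
i=6: L=alpha R=alpha -> agree -> alpha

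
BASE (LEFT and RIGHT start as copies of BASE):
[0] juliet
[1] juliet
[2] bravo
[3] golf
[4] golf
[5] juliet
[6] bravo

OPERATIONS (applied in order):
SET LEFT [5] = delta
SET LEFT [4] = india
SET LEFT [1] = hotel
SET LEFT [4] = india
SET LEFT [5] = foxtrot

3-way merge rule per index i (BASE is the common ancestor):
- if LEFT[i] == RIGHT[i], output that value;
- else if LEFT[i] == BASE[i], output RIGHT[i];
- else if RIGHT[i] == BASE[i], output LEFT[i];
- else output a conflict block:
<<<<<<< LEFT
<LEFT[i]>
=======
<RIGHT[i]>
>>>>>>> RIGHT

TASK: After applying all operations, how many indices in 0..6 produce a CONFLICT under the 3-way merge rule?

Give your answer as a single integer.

Final LEFT:  [juliet, hotel, bravo, golf, india, foxtrot, bravo]
Final RIGHT: [juliet, juliet, bravo, golf, golf, juliet, bravo]
i=0: L=juliet R=juliet -> agree -> juliet
i=1: L=hotel, R=juliet=BASE -> take LEFT -> hotel
i=2: L=bravo R=bravo -> agree -> bravo
i=3: L=golf R=golf -> agree -> golf
i=4: L=india, R=golf=BASE -> take LEFT -> india
i=5: L=foxtrot, R=juliet=BASE -> take LEFT -> foxtrot
i=6: L=bravo R=bravo -> agree -> bravo
Conflict count: 0

Answer: 0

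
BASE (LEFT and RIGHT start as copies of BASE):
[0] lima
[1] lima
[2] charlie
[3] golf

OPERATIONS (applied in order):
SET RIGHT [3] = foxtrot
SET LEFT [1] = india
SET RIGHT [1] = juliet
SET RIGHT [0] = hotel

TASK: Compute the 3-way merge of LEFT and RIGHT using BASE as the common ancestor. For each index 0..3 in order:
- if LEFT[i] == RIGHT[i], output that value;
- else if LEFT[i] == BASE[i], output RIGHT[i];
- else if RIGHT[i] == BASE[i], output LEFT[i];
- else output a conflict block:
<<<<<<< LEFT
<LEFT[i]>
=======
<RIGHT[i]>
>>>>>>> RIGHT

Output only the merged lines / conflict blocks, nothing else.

Final LEFT:  [lima, india, charlie, golf]
Final RIGHT: [hotel, juliet, charlie, foxtrot]
i=0: L=lima=BASE, R=hotel -> take RIGHT -> hotel
i=1: BASE=lima L=india R=juliet all differ -> CONFLICT
i=2: L=charlie R=charlie -> agree -> charlie
i=3: L=golf=BASE, R=foxtrot -> take RIGHT -> foxtrot

Answer: hotel
<<<<<<< LEFT
india
=======
juliet
>>>>>>> RIGHT
charlie
foxtrot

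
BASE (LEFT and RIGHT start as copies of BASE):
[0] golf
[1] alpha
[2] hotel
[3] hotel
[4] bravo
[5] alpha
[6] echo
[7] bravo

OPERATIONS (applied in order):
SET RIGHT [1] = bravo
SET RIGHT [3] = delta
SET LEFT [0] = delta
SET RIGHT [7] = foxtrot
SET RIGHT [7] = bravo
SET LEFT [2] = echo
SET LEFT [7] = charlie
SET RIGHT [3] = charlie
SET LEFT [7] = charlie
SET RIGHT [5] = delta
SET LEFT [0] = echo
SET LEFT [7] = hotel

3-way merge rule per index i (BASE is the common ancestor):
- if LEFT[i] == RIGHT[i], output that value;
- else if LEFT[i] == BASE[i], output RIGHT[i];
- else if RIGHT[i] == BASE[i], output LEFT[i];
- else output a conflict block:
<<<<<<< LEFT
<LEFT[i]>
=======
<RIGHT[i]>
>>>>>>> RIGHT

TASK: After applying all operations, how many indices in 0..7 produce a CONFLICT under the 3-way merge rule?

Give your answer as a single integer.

Answer: 0

Derivation:
Final LEFT:  [echo, alpha, echo, hotel, bravo, alpha, echo, hotel]
Final RIGHT: [golf, bravo, hotel, charlie, bravo, delta, echo, bravo]
i=0: L=echo, R=golf=BASE -> take LEFT -> echo
i=1: L=alpha=BASE, R=bravo -> take RIGHT -> bravo
i=2: L=echo, R=hotel=BASE -> take LEFT -> echo
i=3: L=hotel=BASE, R=charlie -> take RIGHT -> charlie
i=4: L=bravo R=bravo -> agree -> bravo
i=5: L=alpha=BASE, R=delta -> take RIGHT -> delta
i=6: L=echo R=echo -> agree -> echo
i=7: L=hotel, R=bravo=BASE -> take LEFT -> hotel
Conflict count: 0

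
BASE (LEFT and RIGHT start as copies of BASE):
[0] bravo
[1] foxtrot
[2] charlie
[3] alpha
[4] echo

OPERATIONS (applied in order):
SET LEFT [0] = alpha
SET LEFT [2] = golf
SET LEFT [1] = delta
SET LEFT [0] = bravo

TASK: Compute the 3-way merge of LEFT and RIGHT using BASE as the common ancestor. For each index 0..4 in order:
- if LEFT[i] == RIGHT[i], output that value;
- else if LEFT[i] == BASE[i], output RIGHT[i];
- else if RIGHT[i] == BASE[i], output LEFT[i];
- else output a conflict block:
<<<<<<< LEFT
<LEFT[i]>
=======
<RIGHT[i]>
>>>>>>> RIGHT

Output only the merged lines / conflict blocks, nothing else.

Answer: bravo
delta
golf
alpha
echo

Derivation:
Final LEFT:  [bravo, delta, golf, alpha, echo]
Final RIGHT: [bravo, foxtrot, charlie, alpha, echo]
i=0: L=bravo R=bravo -> agree -> bravo
i=1: L=delta, R=foxtrot=BASE -> take LEFT -> delta
i=2: L=golf, R=charlie=BASE -> take LEFT -> golf
i=3: L=alpha R=alpha -> agree -> alpha
i=4: L=echo R=echo -> agree -> echo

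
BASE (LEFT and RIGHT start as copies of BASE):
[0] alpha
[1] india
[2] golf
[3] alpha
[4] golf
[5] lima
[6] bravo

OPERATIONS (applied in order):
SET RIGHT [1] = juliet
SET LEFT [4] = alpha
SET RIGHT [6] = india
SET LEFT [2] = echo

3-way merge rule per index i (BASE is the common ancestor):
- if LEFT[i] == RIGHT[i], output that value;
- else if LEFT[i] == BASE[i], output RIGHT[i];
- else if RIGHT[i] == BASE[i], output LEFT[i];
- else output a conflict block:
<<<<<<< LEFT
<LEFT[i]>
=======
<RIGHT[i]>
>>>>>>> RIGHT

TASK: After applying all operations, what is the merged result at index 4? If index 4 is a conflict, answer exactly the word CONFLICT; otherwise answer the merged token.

Answer: alpha

Derivation:
Final LEFT:  [alpha, india, echo, alpha, alpha, lima, bravo]
Final RIGHT: [alpha, juliet, golf, alpha, golf, lima, india]
i=0: L=alpha R=alpha -> agree -> alpha
i=1: L=india=BASE, R=juliet -> take RIGHT -> juliet
i=2: L=echo, R=golf=BASE -> take LEFT -> echo
i=3: L=alpha R=alpha -> agree -> alpha
i=4: L=alpha, R=golf=BASE -> take LEFT -> alpha
i=5: L=lima R=lima -> agree -> lima
i=6: L=bravo=BASE, R=india -> take RIGHT -> india
Index 4 -> alpha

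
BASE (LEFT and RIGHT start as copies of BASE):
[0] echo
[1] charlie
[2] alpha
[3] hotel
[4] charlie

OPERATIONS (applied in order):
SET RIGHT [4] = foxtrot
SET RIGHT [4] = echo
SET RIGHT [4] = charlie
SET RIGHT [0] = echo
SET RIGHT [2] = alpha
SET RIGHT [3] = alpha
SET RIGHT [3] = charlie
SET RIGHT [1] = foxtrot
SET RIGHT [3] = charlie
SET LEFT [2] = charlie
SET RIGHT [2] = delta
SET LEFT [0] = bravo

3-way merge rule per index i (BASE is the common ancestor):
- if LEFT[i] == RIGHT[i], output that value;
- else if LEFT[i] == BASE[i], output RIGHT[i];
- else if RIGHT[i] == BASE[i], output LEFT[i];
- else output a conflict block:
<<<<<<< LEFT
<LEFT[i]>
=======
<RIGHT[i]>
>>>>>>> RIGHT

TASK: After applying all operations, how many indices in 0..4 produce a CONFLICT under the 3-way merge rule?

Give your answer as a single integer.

Final LEFT:  [bravo, charlie, charlie, hotel, charlie]
Final RIGHT: [echo, foxtrot, delta, charlie, charlie]
i=0: L=bravo, R=echo=BASE -> take LEFT -> bravo
i=1: L=charlie=BASE, R=foxtrot -> take RIGHT -> foxtrot
i=2: BASE=alpha L=charlie R=delta all differ -> CONFLICT
i=3: L=hotel=BASE, R=charlie -> take RIGHT -> charlie
i=4: L=charlie R=charlie -> agree -> charlie
Conflict count: 1

Answer: 1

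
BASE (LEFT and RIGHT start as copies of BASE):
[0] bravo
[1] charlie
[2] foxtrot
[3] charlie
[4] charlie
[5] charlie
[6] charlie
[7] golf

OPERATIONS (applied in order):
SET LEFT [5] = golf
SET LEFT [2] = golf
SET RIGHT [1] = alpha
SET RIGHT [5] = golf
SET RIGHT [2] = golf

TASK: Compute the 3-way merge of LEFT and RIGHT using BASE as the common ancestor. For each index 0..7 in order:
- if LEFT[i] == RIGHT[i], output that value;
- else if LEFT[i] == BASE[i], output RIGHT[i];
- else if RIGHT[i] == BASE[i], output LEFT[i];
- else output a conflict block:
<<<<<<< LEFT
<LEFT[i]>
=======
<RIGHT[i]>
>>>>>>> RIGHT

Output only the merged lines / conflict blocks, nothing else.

Final LEFT:  [bravo, charlie, golf, charlie, charlie, golf, charlie, golf]
Final RIGHT: [bravo, alpha, golf, charlie, charlie, golf, charlie, golf]
i=0: L=bravo R=bravo -> agree -> bravo
i=1: L=charlie=BASE, R=alpha -> take RIGHT -> alpha
i=2: L=golf R=golf -> agree -> golf
i=3: L=charlie R=charlie -> agree -> charlie
i=4: L=charlie R=charlie -> agree -> charlie
i=5: L=golf R=golf -> agree -> golf
i=6: L=charlie R=charlie -> agree -> charlie
i=7: L=golf R=golf -> agree -> golf

Answer: bravo
alpha
golf
charlie
charlie
golf
charlie
golf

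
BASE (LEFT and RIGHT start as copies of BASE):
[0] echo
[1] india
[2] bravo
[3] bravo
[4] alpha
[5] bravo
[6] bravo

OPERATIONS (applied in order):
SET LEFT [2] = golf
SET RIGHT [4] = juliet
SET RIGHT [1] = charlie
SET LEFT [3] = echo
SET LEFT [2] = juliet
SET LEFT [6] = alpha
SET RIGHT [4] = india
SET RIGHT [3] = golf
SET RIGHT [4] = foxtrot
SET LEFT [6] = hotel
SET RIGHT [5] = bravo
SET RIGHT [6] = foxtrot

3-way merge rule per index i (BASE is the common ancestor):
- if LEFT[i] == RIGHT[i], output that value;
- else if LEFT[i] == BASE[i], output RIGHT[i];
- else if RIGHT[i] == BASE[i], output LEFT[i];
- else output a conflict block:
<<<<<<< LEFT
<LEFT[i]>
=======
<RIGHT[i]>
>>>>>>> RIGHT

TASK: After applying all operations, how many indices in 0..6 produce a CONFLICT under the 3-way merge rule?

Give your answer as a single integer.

Answer: 2

Derivation:
Final LEFT:  [echo, india, juliet, echo, alpha, bravo, hotel]
Final RIGHT: [echo, charlie, bravo, golf, foxtrot, bravo, foxtrot]
i=0: L=echo R=echo -> agree -> echo
i=1: L=india=BASE, R=charlie -> take RIGHT -> charlie
i=2: L=juliet, R=bravo=BASE -> take LEFT -> juliet
i=3: BASE=bravo L=echo R=golf all differ -> CONFLICT
i=4: L=alpha=BASE, R=foxtrot -> take RIGHT -> foxtrot
i=5: L=bravo R=bravo -> agree -> bravo
i=6: BASE=bravo L=hotel R=foxtrot all differ -> CONFLICT
Conflict count: 2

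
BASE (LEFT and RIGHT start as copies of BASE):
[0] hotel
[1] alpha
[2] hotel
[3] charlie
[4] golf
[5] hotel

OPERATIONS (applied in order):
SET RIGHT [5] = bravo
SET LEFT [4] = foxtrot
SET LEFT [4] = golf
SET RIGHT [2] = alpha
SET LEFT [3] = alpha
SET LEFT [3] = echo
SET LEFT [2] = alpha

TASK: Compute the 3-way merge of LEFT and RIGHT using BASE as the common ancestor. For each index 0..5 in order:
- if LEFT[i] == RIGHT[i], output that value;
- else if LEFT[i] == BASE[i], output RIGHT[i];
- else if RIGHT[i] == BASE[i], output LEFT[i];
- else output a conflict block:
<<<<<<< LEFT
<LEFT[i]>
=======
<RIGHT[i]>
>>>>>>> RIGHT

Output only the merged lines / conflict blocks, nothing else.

Final LEFT:  [hotel, alpha, alpha, echo, golf, hotel]
Final RIGHT: [hotel, alpha, alpha, charlie, golf, bravo]
i=0: L=hotel R=hotel -> agree -> hotel
i=1: L=alpha R=alpha -> agree -> alpha
i=2: L=alpha R=alpha -> agree -> alpha
i=3: L=echo, R=charlie=BASE -> take LEFT -> echo
i=4: L=golf R=golf -> agree -> golf
i=5: L=hotel=BASE, R=bravo -> take RIGHT -> bravo

Answer: hotel
alpha
alpha
echo
golf
bravo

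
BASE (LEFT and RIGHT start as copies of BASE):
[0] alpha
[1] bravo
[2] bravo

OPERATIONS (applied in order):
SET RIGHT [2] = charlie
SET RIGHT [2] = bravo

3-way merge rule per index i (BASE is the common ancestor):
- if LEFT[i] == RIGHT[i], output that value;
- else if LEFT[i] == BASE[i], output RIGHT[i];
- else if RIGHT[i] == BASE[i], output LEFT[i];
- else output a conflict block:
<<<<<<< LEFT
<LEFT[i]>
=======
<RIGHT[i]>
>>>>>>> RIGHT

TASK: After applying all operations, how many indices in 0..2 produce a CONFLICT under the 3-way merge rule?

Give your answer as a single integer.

Answer: 0

Derivation:
Final LEFT:  [alpha, bravo, bravo]
Final RIGHT: [alpha, bravo, bravo]
i=0: L=alpha R=alpha -> agree -> alpha
i=1: L=bravo R=bravo -> agree -> bravo
i=2: L=bravo R=bravo -> agree -> bravo
Conflict count: 0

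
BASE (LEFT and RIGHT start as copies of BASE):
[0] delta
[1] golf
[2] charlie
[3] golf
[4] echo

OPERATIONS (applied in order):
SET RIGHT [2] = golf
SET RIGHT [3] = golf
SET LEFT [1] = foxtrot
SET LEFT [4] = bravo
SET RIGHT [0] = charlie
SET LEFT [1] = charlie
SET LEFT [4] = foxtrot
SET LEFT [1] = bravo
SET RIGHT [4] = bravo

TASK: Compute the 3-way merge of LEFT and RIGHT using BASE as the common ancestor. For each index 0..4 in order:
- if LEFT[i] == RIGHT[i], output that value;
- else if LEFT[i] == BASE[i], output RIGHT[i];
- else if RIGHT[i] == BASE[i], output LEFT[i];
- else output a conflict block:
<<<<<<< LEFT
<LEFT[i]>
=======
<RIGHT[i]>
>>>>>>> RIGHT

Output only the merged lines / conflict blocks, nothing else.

Final LEFT:  [delta, bravo, charlie, golf, foxtrot]
Final RIGHT: [charlie, golf, golf, golf, bravo]
i=0: L=delta=BASE, R=charlie -> take RIGHT -> charlie
i=1: L=bravo, R=golf=BASE -> take LEFT -> bravo
i=2: L=charlie=BASE, R=golf -> take RIGHT -> golf
i=3: L=golf R=golf -> agree -> golf
i=4: BASE=echo L=foxtrot R=bravo all differ -> CONFLICT

Answer: charlie
bravo
golf
golf
<<<<<<< LEFT
foxtrot
=======
bravo
>>>>>>> RIGHT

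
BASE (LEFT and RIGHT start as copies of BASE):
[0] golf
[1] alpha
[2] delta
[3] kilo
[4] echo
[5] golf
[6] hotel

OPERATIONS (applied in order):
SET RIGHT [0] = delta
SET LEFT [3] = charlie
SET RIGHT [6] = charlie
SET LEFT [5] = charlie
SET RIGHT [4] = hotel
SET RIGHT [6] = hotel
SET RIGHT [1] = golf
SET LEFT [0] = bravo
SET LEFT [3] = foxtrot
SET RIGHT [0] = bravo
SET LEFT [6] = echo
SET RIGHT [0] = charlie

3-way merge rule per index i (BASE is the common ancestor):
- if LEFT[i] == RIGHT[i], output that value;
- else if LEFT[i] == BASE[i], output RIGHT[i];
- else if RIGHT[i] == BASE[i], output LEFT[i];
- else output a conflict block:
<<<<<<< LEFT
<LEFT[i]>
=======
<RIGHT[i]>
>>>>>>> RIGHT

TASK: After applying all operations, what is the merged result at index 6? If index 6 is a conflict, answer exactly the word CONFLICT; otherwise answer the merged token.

Final LEFT:  [bravo, alpha, delta, foxtrot, echo, charlie, echo]
Final RIGHT: [charlie, golf, delta, kilo, hotel, golf, hotel]
i=0: BASE=golf L=bravo R=charlie all differ -> CONFLICT
i=1: L=alpha=BASE, R=golf -> take RIGHT -> golf
i=2: L=delta R=delta -> agree -> delta
i=3: L=foxtrot, R=kilo=BASE -> take LEFT -> foxtrot
i=4: L=echo=BASE, R=hotel -> take RIGHT -> hotel
i=5: L=charlie, R=golf=BASE -> take LEFT -> charlie
i=6: L=echo, R=hotel=BASE -> take LEFT -> echo
Index 6 -> echo

Answer: echo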